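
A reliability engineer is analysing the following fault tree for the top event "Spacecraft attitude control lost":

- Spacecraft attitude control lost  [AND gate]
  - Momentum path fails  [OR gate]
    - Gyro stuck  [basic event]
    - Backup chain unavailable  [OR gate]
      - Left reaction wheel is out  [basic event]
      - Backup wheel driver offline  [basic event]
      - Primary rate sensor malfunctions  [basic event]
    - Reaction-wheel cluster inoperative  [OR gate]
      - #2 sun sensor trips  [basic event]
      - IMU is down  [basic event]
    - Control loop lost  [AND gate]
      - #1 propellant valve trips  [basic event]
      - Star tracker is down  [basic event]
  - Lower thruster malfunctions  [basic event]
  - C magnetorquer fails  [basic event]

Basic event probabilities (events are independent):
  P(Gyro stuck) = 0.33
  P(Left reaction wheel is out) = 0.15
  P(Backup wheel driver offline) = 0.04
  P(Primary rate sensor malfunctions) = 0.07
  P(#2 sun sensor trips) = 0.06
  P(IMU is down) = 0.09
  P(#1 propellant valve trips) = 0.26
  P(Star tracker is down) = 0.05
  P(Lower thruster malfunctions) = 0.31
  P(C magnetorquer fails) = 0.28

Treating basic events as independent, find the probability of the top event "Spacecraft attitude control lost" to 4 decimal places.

0.0495

P(Backup chain unavailable) [OR] = 1 − (1−0.15) × (1−0.04) × (1−0.07) = 0.241120
P(Reaction-wheel cluster inoperative) [OR] = 1 − (1−0.06) × (1−0.09) = 0.144600
P(Control loop lost) [AND] = 0.26 × 0.05 = 0.013000
P(Momentum path fails) [OR] = 1 − (1−0.33) × (1−0.241120) × (1−0.144600) × (1−0.013000) = 0.570726
P(Spacecraft attitude control lost) [AND] = 0.570726 × 0.31 × 0.28 = 0.049539
Rounded to 4 decimal places: P(Spacecraft attitude control lost) ≈ 0.0495.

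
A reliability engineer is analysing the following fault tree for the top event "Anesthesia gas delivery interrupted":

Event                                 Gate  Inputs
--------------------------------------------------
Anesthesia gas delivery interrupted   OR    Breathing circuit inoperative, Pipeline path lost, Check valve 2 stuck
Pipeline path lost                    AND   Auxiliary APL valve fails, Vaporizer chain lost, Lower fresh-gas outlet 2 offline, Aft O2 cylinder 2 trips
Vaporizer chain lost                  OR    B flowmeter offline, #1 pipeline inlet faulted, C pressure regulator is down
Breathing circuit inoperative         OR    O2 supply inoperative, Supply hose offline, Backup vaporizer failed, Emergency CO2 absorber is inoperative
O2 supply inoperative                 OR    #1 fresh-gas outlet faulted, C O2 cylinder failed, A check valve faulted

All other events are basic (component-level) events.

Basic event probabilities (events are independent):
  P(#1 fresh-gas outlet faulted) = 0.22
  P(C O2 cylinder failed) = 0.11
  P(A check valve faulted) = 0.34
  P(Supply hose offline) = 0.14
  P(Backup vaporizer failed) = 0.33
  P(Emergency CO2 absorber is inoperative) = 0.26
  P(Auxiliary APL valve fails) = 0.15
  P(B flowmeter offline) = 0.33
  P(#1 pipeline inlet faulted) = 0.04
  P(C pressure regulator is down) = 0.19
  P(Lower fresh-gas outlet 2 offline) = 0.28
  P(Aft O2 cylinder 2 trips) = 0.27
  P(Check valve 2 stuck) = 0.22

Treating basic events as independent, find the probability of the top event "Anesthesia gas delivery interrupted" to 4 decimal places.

0.8484

P(O2 supply inoperative) [OR] = 1 − (1−0.22) × (1−0.11) × (1−0.34) = 0.541828
P(Breathing circuit inoperative) [OR] = 1 − (1−0.541828) × (1−0.14) × (1−0.33) × (1−0.26) = 0.804641
P(Vaporizer chain lost) [OR] = 1 − (1−0.33) × (1−0.04) × (1−0.19) = 0.479008
P(Pipeline path lost) [AND] = 0.15 × 0.479008 × 0.28 × 0.27 = 0.005432
P(Anesthesia gas delivery interrupted) [OR] = 1 − (1−0.804641) × (1−0.005432) × (1−0.22) = 0.848448
Rounded to 4 decimal places: P(Anesthesia gas delivery interrupted) ≈ 0.8484.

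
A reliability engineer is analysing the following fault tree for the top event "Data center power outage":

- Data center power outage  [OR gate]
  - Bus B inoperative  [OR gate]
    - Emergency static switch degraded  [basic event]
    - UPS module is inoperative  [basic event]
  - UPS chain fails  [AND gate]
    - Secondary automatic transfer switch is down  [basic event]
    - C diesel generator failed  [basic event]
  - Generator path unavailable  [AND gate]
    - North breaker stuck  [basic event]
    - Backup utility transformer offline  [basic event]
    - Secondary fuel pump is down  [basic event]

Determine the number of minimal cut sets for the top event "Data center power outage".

Bus B inoperative [OR]: union of children's cut sets → 2 cut set(s).
UPS chain fails [AND]: one cut set from each child combined → 1 × 1 = 1 cut set(s).
Generator path unavailable [AND]: one cut set from each child combined → 1 × 1 × 1 = 1 cut set(s).
Data center power outage [OR]: union of children's cut sets → 4 cut set(s).
Minimal cut sets: {Emergency static switch degraded}; {UPS module is inoperative}; {C diesel generator failed, Secondary automatic transfer switch is down}; {Backup utility transformer offline, North breaker stuck, Secondary fuel pump is down}.

4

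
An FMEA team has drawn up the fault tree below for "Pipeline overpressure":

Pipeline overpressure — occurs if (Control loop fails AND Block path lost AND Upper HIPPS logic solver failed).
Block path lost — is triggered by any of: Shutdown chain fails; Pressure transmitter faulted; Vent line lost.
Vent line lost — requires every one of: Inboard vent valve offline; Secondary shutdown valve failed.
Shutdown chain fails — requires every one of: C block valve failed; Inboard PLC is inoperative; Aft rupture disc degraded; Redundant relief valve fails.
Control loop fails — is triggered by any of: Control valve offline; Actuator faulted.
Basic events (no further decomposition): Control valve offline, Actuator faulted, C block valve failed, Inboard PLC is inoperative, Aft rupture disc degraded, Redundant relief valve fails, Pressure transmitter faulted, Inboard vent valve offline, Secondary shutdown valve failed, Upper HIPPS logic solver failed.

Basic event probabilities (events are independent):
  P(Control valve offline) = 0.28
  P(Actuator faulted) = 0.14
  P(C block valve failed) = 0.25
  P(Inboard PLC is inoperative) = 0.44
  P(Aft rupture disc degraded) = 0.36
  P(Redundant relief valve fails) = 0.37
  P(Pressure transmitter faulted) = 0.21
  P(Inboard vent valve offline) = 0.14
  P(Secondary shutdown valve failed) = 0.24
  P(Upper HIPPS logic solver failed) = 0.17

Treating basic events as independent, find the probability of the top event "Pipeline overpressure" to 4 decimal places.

0.0160

P(Control loop fails) [OR] = 1 − (1−0.28) × (1−0.14) = 0.380800
P(Shutdown chain fails) [AND] = 0.25 × 0.44 × 0.36 × 0.37 = 0.014652
P(Vent line lost) [AND] = 0.14 × 0.24 = 0.033600
P(Block path lost) [OR] = 1 − (1−0.014652) × (1−0.21) × (1−0.033600) = 0.247730
P(Pipeline overpressure) [AND] = 0.380800 × 0.247730 × 0.17 = 0.016037
Rounded to 4 decimal places: P(Pipeline overpressure) ≈ 0.0160.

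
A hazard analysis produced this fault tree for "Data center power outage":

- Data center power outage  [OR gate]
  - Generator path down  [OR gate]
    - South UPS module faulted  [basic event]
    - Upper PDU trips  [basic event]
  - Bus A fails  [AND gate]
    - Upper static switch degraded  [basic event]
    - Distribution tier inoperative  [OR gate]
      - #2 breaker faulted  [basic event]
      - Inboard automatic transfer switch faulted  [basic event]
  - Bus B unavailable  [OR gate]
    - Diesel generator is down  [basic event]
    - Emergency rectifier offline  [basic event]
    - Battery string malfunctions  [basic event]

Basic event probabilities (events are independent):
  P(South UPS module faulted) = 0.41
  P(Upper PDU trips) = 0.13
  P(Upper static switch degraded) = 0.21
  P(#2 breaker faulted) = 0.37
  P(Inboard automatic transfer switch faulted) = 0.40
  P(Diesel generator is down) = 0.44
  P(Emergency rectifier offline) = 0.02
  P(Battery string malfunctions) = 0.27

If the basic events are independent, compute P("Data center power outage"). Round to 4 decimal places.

P(Generator path down) [OR] = 1 − (1−0.41) × (1−0.13) = 0.486700
P(Distribution tier inoperative) [OR] = 1 − (1−0.37) × (1−0.40) = 0.622000
P(Bus A fails) [AND] = 0.21 × 0.622000 = 0.130620
P(Bus B unavailable) [OR] = 1 − (1−0.44) × (1−0.02) × (1−0.27) = 0.599376
P(Data center power outage) [OR] = 1 − (1−0.486700) × (1−0.130620) × (1−0.599376) = 0.821220
Rounded to 4 decimal places: P(Data center power outage) ≈ 0.8212.

0.8212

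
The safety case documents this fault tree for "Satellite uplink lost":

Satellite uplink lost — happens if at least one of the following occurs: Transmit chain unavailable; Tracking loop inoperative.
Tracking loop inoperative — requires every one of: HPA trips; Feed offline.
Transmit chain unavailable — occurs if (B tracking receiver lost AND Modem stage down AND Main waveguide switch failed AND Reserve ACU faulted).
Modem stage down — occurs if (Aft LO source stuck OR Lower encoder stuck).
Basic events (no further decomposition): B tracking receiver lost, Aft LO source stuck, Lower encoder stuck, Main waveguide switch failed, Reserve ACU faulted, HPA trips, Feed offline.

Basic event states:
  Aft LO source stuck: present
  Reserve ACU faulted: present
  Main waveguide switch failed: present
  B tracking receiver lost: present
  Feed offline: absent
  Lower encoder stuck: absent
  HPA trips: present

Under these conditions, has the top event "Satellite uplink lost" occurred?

Yes

Modem stage down [OR]: Aft LO source stuck=occurs, Lower encoder stuck=not → at least one input occurs → occurs.
Transmit chain unavailable [AND]: B tracking receiver lost=occurs, Modem stage down=occurs, Main waveguide switch failed=occurs, Reserve ACU faulted=occurs → all inputs occur → occurs.
Tracking loop inoperative [AND]: HPA trips=occurs, Feed offline=not → not all inputs occur → does not occur.
Satellite uplink lost [OR]: Transmit chain unavailable=occurs, Tracking loop inoperative=not → at least one input occurs → occurs.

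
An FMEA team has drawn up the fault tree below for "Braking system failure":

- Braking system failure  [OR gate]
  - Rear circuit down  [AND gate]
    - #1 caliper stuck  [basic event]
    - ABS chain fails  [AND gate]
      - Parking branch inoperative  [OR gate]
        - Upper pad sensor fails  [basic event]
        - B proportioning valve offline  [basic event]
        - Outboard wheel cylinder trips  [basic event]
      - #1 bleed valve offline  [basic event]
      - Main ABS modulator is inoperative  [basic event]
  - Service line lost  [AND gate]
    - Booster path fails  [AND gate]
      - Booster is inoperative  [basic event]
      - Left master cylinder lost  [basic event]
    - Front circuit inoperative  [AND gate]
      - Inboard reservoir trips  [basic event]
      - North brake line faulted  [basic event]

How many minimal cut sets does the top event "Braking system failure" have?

4

Parking branch inoperative [OR]: union of children's cut sets → 3 cut set(s).
ABS chain fails [AND]: one cut set from each child combined → 3 × 1 × 1 = 3 cut set(s).
Rear circuit down [AND]: one cut set from each child combined → 1 × 3 = 3 cut set(s).
Booster path fails [AND]: one cut set from each child combined → 1 × 1 = 1 cut set(s).
Front circuit inoperative [AND]: one cut set from each child combined → 1 × 1 = 1 cut set(s).
Service line lost [AND]: one cut set from each child combined → 1 × 1 = 1 cut set(s).
Braking system failure [OR]: union of children's cut sets → 4 cut set(s).
Minimal cut sets: {#1 bleed valve offline, #1 caliper stuck, Main ABS modulator is inoperative, Upper pad sensor fails}; {#1 bleed valve offline, #1 caliper stuck, B proportioning valve offline, Main ABS modulator is inoperative}; {#1 bleed valve offline, #1 caliper stuck, Main ABS modulator is inoperative, Outboard wheel cylinder trips}; {Booster is inoperative, Inboard reservoir trips, Left master cylinder lost, North brake line faulted}.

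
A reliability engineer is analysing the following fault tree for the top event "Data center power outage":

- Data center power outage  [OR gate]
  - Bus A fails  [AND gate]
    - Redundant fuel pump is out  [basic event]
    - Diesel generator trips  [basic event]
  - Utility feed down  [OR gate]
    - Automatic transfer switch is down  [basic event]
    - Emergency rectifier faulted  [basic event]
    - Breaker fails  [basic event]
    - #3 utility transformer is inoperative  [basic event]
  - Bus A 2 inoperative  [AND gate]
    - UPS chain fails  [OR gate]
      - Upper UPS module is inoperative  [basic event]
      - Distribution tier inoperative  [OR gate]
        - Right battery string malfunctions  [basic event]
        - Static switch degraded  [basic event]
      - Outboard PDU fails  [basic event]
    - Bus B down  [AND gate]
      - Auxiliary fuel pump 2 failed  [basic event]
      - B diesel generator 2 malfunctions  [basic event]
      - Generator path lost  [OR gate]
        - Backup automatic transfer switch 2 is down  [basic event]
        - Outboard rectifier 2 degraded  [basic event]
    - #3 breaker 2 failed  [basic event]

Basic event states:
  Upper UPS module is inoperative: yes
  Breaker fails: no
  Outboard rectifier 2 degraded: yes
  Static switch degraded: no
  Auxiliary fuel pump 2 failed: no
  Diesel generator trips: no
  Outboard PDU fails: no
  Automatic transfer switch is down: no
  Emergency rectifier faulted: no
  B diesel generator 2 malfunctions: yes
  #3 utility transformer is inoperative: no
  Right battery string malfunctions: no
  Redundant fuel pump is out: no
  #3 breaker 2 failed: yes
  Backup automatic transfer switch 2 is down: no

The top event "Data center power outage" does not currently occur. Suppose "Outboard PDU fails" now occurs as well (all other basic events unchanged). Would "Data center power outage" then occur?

Counterfactual: set "Outboard PDU fails" to occurred.
Bus A fails [AND]: Redundant fuel pump is out=not, Diesel generator trips=not → not all inputs occur → does not occur.
Utility feed down [OR]: Automatic transfer switch is down=not, Emergency rectifier faulted=not, Breaker fails=not, #3 utility transformer is inoperative=not → no input occurs → does not occur.
Distribution tier inoperative [OR]: Right battery string malfunctions=not, Static switch degraded=not → no input occurs → does not occur.
UPS chain fails [OR]: Upper UPS module is inoperative=occurs, Distribution tier inoperative=not, Outboard PDU fails=occurs → at least one input occurs → occurs.
Generator path lost [OR]: Backup automatic transfer switch 2 is down=not, Outboard rectifier 2 degraded=occurs → at least one input occurs → occurs.
Bus B down [AND]: Auxiliary fuel pump 2 failed=not, B diesel generator 2 malfunctions=occurs, Generator path lost=occurs → not all inputs occur → does not occur.
Bus A 2 inoperative [AND]: UPS chain fails=occurs, Bus B down=not, #3 breaker 2 failed=occurs → not all inputs occur → does not occur.
Data center power outage [OR]: Bus A fails=not, Utility feed down=not, Bus A 2 inoperative=not → no input occurs → does not occur.

No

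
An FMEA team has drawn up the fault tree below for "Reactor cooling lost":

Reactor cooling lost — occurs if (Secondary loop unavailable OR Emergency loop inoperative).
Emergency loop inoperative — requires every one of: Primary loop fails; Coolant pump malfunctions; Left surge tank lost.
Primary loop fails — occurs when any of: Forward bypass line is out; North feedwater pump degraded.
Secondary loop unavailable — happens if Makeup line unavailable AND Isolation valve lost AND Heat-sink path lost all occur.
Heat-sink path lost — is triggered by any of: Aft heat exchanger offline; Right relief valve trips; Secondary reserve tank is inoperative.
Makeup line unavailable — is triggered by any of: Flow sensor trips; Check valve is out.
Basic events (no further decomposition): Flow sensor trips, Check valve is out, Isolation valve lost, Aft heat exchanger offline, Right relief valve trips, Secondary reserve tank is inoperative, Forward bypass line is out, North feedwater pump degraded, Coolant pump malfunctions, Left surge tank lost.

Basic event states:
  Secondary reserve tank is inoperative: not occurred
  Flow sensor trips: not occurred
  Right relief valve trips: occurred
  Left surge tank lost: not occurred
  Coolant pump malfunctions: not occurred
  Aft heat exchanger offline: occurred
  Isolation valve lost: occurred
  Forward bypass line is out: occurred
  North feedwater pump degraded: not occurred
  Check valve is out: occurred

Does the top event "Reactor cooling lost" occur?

Makeup line unavailable [OR]: Flow sensor trips=not, Check valve is out=occurs → at least one input occurs → occurs.
Heat-sink path lost [OR]: Aft heat exchanger offline=occurs, Right relief valve trips=occurs, Secondary reserve tank is inoperative=not → at least one input occurs → occurs.
Secondary loop unavailable [AND]: Makeup line unavailable=occurs, Isolation valve lost=occurs, Heat-sink path lost=occurs → all inputs occur → occurs.
Primary loop fails [OR]: Forward bypass line is out=occurs, North feedwater pump degraded=not → at least one input occurs → occurs.
Emergency loop inoperative [AND]: Primary loop fails=occurs, Coolant pump malfunctions=not, Left surge tank lost=not → not all inputs occur → does not occur.
Reactor cooling lost [OR]: Secondary loop unavailable=occurs, Emergency loop inoperative=not → at least one input occurs → occurs.

Yes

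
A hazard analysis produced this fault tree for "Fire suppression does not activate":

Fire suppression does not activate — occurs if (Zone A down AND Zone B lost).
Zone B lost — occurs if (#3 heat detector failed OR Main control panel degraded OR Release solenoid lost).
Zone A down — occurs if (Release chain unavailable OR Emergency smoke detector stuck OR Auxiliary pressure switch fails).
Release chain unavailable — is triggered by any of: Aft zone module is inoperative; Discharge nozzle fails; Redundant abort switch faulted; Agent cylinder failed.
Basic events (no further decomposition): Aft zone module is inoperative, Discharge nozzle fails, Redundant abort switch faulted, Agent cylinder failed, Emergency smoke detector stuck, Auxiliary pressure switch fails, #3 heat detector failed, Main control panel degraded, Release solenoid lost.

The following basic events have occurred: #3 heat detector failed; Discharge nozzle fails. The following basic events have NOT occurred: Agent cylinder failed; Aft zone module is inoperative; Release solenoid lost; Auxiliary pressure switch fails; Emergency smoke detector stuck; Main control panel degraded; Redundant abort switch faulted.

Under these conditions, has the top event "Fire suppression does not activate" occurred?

Release chain unavailable [OR]: Aft zone module is inoperative=not, Discharge nozzle fails=occurs, Redundant abort switch faulted=not, Agent cylinder failed=not → at least one input occurs → occurs.
Zone A down [OR]: Release chain unavailable=occurs, Emergency smoke detector stuck=not, Auxiliary pressure switch fails=not → at least one input occurs → occurs.
Zone B lost [OR]: #3 heat detector failed=occurs, Main control panel degraded=not, Release solenoid lost=not → at least one input occurs → occurs.
Fire suppression does not activate [AND]: Zone A down=occurs, Zone B lost=occurs → all inputs occur → occurs.

Yes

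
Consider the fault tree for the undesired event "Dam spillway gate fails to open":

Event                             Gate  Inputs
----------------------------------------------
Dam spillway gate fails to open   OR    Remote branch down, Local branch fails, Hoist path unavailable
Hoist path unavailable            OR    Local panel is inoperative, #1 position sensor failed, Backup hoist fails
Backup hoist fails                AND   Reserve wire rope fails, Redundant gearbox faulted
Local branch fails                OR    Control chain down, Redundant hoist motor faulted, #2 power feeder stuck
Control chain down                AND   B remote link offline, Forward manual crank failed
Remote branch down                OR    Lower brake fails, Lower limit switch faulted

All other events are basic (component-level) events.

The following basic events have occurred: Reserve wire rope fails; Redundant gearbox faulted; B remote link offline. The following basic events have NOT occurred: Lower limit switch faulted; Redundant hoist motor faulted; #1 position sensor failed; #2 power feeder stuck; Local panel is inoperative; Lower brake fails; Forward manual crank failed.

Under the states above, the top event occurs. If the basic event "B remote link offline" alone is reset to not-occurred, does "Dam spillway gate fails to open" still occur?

Counterfactual: set "B remote link offline" to not occurred.
Remote branch down [OR]: Lower brake fails=not, Lower limit switch faulted=not → no input occurs → does not occur.
Control chain down [AND]: B remote link offline=not, Forward manual crank failed=not → not all inputs occur → does not occur.
Local branch fails [OR]: Control chain down=not, Redundant hoist motor faulted=not, #2 power feeder stuck=not → no input occurs → does not occur.
Backup hoist fails [AND]: Reserve wire rope fails=occurs, Redundant gearbox faulted=occurs → all inputs occur → occurs.
Hoist path unavailable [OR]: Local panel is inoperative=not, #1 position sensor failed=not, Backup hoist fails=occurs → at least one input occurs → occurs.
Dam spillway gate fails to open [OR]: Remote branch down=not, Local branch fails=not, Hoist path unavailable=occurs → at least one input occurs → occurs.

Yes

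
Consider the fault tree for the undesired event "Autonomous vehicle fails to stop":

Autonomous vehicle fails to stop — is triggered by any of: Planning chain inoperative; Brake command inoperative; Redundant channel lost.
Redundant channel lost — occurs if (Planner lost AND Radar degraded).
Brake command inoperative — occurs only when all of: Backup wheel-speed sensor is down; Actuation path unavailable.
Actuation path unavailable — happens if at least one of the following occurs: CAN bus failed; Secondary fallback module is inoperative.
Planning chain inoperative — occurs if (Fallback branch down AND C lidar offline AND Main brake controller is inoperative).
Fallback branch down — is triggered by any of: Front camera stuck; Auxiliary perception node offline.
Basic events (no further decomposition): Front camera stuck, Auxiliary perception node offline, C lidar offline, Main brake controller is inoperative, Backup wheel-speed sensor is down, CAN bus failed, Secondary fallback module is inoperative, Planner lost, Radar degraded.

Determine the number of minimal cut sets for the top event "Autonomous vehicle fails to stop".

5

Fallback branch down [OR]: union of children's cut sets → 2 cut set(s).
Planning chain inoperative [AND]: one cut set from each child combined → 2 × 1 × 1 = 2 cut set(s).
Actuation path unavailable [OR]: union of children's cut sets → 2 cut set(s).
Brake command inoperative [AND]: one cut set from each child combined → 1 × 2 = 2 cut set(s).
Redundant channel lost [AND]: one cut set from each child combined → 1 × 1 = 1 cut set(s).
Autonomous vehicle fails to stop [OR]: union of children's cut sets → 5 cut set(s).
Minimal cut sets: {C lidar offline, Front camera stuck, Main brake controller is inoperative}; {Auxiliary perception node offline, C lidar offline, Main brake controller is inoperative}; {Backup wheel-speed sensor is down, CAN bus failed}; {Backup wheel-speed sensor is down, Secondary fallback module is inoperative}; {Planner lost, Radar degraded}.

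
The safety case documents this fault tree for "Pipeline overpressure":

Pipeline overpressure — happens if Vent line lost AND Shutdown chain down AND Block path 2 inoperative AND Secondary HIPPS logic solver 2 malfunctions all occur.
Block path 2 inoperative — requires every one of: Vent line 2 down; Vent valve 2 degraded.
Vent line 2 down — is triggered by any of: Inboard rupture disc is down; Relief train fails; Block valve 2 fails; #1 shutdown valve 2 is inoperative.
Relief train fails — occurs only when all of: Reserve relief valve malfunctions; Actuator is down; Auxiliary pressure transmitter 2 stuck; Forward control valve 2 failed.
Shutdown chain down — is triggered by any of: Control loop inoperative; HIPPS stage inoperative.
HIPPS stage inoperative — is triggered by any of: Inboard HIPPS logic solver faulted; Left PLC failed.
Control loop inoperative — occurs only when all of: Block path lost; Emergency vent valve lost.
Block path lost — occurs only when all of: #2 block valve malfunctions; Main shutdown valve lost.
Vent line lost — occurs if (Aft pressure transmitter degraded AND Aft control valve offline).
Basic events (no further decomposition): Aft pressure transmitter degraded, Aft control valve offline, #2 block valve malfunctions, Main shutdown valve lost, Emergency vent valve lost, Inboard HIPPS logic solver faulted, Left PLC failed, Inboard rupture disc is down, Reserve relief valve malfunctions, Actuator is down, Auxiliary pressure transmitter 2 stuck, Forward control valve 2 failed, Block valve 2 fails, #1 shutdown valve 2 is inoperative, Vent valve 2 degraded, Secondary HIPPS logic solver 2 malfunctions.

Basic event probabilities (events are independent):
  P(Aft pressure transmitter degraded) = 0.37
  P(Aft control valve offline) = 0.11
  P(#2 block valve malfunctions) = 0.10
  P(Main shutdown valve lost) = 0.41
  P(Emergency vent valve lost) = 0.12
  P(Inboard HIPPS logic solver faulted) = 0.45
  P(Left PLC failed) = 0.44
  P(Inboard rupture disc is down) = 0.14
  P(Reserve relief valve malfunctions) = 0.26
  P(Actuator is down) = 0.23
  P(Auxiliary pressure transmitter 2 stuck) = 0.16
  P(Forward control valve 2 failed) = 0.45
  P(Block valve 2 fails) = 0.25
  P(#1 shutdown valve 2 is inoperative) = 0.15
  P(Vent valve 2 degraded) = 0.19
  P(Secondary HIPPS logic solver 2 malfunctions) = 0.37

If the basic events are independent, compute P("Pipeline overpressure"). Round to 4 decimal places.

0.0009

P(Vent line lost) [AND] = 0.37 × 0.11 = 0.040700
P(Block path lost) [AND] = 0.10 × 0.41 = 0.041000
P(Control loop inoperative) [AND] = 0.041000 × 0.12 = 0.004920
P(HIPPS stage inoperative) [OR] = 1 − (1−0.45) × (1−0.44) = 0.692000
P(Shutdown chain down) [OR] = 1 − (1−0.004920) × (1−0.692000) = 0.693515
P(Relief train fails) [AND] = 0.26 × 0.23 × 0.16 × 0.45 = 0.004306
P(Vent line 2 down) [OR] = 1 − (1−0.14) × (1−0.004306) × (1−0.25) × (1−0.15) = 0.454111
P(Block path 2 inoperative) [AND] = 0.454111 × 0.19 = 0.086281
P(Pipeline overpressure) [AND] = 0.040700 × 0.693515 × 0.086281 × 0.37 = 0.000901
Rounded to 4 decimal places: P(Pipeline overpressure) ≈ 0.0009.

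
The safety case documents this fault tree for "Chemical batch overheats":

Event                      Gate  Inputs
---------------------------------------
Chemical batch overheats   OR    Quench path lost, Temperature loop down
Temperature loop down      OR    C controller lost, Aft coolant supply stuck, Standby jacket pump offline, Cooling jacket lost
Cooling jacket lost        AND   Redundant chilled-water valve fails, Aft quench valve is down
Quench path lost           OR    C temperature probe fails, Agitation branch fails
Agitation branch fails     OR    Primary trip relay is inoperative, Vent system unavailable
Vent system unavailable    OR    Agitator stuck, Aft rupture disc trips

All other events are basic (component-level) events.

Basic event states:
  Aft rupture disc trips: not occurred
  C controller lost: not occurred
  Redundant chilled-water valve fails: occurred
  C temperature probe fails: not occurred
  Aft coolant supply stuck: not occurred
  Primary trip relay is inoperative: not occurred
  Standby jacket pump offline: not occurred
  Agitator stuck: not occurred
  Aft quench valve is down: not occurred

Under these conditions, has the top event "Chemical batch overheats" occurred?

Vent system unavailable [OR]: Agitator stuck=not, Aft rupture disc trips=not → no input occurs → does not occur.
Agitation branch fails [OR]: Primary trip relay is inoperative=not, Vent system unavailable=not → no input occurs → does not occur.
Quench path lost [OR]: C temperature probe fails=not, Agitation branch fails=not → no input occurs → does not occur.
Cooling jacket lost [AND]: Redundant chilled-water valve fails=occurs, Aft quench valve is down=not → not all inputs occur → does not occur.
Temperature loop down [OR]: C controller lost=not, Aft coolant supply stuck=not, Standby jacket pump offline=not, Cooling jacket lost=not → no input occurs → does not occur.
Chemical batch overheats [OR]: Quench path lost=not, Temperature loop down=not → no input occurs → does not occur.

No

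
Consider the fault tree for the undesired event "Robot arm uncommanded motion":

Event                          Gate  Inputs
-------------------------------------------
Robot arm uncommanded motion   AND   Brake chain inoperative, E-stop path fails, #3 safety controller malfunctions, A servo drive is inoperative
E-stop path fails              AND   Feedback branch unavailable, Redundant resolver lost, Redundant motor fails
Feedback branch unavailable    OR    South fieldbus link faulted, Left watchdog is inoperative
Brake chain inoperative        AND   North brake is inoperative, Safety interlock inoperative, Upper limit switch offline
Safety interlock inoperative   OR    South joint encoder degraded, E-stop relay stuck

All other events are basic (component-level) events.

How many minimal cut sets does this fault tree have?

Safety interlock inoperative [OR]: union of children's cut sets → 2 cut set(s).
Brake chain inoperative [AND]: one cut set from each child combined → 1 × 2 × 1 = 2 cut set(s).
Feedback branch unavailable [OR]: union of children's cut sets → 2 cut set(s).
E-stop path fails [AND]: one cut set from each child combined → 2 × 1 × 1 = 2 cut set(s).
Robot arm uncommanded motion [AND]: one cut set from each child combined → 2 × 2 × 1 × 1 = 4 cut set(s).
Minimal cut sets: {#3 safety controller malfunctions, A servo drive is inoperative, North brake is inoperative, Redundant motor fails, Redundant resolver lost, South fieldbus link faulted, South joint encoder degraded, Upper limit switch offline}; {#3 safety controller malfunctions, A servo drive is inoperative, Left watchdog is inoperative, North brake is inoperative, Redundant motor fails, Redundant resolver lost, South joint encoder degraded, Upper limit switch offline}; {#3 safety controller malfunctions, A servo drive is inoperative, E-stop relay stuck, North brake is inoperative, Redundant motor fails, Redundant resolver lost, South fieldbus link faulted, Upper limit switch offline}; {#3 safety controller malfunctions, A servo drive is inoperative, E-stop relay stuck, Left watchdog is inoperative, North brake is inoperative, Redundant motor fails, Redundant resolver lost, Upper limit switch offline}.

4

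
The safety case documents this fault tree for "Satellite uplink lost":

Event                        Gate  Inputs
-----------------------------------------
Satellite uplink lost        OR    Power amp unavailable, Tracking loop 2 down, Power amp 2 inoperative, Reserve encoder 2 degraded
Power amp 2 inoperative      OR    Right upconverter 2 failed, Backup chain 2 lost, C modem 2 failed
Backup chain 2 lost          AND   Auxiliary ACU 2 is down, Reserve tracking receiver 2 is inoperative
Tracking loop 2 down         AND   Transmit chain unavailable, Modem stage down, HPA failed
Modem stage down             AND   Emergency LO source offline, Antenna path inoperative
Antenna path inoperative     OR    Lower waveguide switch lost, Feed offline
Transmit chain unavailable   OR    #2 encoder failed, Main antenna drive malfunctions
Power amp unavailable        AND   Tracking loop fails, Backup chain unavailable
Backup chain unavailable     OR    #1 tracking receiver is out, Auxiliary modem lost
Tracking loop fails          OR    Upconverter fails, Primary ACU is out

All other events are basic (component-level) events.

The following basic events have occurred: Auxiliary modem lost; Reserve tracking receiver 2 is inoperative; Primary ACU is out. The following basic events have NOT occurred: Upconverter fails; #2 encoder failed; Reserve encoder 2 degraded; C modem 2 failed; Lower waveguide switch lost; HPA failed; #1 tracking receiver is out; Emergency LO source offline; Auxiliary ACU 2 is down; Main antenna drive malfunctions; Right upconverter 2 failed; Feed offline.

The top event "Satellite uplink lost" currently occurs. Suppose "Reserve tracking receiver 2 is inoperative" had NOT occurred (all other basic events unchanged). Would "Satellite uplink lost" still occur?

Counterfactual: set "Reserve tracking receiver 2 is inoperative" to not occurred.
Tracking loop fails [OR]: Upconverter fails=not, Primary ACU is out=occurs → at least one input occurs → occurs.
Backup chain unavailable [OR]: #1 tracking receiver is out=not, Auxiliary modem lost=occurs → at least one input occurs → occurs.
Power amp unavailable [AND]: Tracking loop fails=occurs, Backup chain unavailable=occurs → all inputs occur → occurs.
Transmit chain unavailable [OR]: #2 encoder failed=not, Main antenna drive malfunctions=not → no input occurs → does not occur.
Antenna path inoperative [OR]: Lower waveguide switch lost=not, Feed offline=not → no input occurs → does not occur.
Modem stage down [AND]: Emergency LO source offline=not, Antenna path inoperative=not → not all inputs occur → does not occur.
Tracking loop 2 down [AND]: Transmit chain unavailable=not, Modem stage down=not, HPA failed=not → not all inputs occur → does not occur.
Backup chain 2 lost [AND]: Auxiliary ACU 2 is down=not, Reserve tracking receiver 2 is inoperative=not → not all inputs occur → does not occur.
Power amp 2 inoperative [OR]: Right upconverter 2 failed=not, Backup chain 2 lost=not, C modem 2 failed=not → no input occurs → does not occur.
Satellite uplink lost [OR]: Power amp unavailable=occurs, Tracking loop 2 down=not, Power amp 2 inoperative=not, Reserve encoder 2 degraded=not → at least one input occurs → occurs.

Yes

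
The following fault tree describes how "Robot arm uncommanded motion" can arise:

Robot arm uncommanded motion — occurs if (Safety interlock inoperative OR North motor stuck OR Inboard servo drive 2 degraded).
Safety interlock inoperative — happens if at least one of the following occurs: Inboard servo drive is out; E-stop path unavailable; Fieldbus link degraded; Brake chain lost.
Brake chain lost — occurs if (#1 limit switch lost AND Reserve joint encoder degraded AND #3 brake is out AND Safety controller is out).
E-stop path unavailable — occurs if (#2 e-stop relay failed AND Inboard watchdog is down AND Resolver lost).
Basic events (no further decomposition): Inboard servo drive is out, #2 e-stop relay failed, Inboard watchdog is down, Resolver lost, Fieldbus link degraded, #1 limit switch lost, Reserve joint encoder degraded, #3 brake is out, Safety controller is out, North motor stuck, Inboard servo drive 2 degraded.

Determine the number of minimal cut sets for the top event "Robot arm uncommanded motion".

6

E-stop path unavailable [AND]: one cut set from each child combined → 1 × 1 × 1 = 1 cut set(s).
Brake chain lost [AND]: one cut set from each child combined → 1 × 1 × 1 × 1 = 1 cut set(s).
Safety interlock inoperative [OR]: union of children's cut sets → 4 cut set(s).
Robot arm uncommanded motion [OR]: union of children's cut sets → 6 cut set(s).
Minimal cut sets: {Inboard servo drive is out}; {#2 e-stop relay failed, Inboard watchdog is down, Resolver lost}; {Fieldbus link degraded}; {#1 limit switch lost, #3 brake is out, Reserve joint encoder degraded, Safety controller is out}; {North motor stuck}; {Inboard servo drive 2 degraded}.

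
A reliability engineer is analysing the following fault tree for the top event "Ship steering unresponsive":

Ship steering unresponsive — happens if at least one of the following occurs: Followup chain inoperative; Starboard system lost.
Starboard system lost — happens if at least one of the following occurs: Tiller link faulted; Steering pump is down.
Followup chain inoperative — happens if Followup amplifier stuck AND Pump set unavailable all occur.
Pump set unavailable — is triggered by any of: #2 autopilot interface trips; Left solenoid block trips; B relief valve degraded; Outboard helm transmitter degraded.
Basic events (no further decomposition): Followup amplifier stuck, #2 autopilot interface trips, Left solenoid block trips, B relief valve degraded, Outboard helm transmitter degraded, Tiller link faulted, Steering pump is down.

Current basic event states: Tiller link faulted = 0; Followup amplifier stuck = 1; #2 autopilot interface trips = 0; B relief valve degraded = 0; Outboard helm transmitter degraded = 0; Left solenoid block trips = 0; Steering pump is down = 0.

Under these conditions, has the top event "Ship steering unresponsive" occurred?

Pump set unavailable [OR]: #2 autopilot interface trips=not, Left solenoid block trips=not, B relief valve degraded=not, Outboard helm transmitter degraded=not → no input occurs → does not occur.
Followup chain inoperative [AND]: Followup amplifier stuck=occurs, Pump set unavailable=not → not all inputs occur → does not occur.
Starboard system lost [OR]: Tiller link faulted=not, Steering pump is down=not → no input occurs → does not occur.
Ship steering unresponsive [OR]: Followup chain inoperative=not, Starboard system lost=not → no input occurs → does not occur.

No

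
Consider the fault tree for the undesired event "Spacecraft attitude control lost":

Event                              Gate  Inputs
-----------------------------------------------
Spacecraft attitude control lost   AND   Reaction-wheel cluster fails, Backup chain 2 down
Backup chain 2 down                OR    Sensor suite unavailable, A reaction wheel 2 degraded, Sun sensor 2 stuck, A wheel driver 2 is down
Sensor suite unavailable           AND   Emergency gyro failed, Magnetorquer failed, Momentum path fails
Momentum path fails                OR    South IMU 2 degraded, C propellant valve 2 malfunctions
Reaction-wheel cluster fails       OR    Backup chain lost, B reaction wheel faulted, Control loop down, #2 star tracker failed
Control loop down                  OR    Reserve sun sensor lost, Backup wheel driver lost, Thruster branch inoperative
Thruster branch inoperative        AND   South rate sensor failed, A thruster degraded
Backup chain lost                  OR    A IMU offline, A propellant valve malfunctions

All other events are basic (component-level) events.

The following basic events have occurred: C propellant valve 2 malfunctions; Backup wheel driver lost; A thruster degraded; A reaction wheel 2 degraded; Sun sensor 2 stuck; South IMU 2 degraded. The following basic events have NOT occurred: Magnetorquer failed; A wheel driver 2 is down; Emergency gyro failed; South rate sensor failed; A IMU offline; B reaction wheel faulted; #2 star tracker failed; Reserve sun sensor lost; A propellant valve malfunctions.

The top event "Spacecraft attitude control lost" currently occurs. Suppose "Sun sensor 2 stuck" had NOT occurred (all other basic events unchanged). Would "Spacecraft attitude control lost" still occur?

Yes

Counterfactual: set "Sun sensor 2 stuck" to not occurred.
Backup chain lost [OR]: A IMU offline=not, A propellant valve malfunctions=not → no input occurs → does not occur.
Thruster branch inoperative [AND]: South rate sensor failed=not, A thruster degraded=occurs → not all inputs occur → does not occur.
Control loop down [OR]: Reserve sun sensor lost=not, Backup wheel driver lost=occurs, Thruster branch inoperative=not → at least one input occurs → occurs.
Reaction-wheel cluster fails [OR]: Backup chain lost=not, B reaction wheel faulted=not, Control loop down=occurs, #2 star tracker failed=not → at least one input occurs → occurs.
Momentum path fails [OR]: South IMU 2 degraded=occurs, C propellant valve 2 malfunctions=occurs → at least one input occurs → occurs.
Sensor suite unavailable [AND]: Emergency gyro failed=not, Magnetorquer failed=not, Momentum path fails=occurs → not all inputs occur → does not occur.
Backup chain 2 down [OR]: Sensor suite unavailable=not, A reaction wheel 2 degraded=occurs, Sun sensor 2 stuck=not, A wheel driver 2 is down=not → at least one input occurs → occurs.
Spacecraft attitude control lost [AND]: Reaction-wheel cluster fails=occurs, Backup chain 2 down=occurs → all inputs occur → occurs.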